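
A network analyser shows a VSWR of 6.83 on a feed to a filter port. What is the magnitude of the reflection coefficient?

|Γ| ≈ 0.745

|Γ| = (S − 1)/(S + 1) = (6.83 − 1)/(6.83 + 1) = 5.83/7.83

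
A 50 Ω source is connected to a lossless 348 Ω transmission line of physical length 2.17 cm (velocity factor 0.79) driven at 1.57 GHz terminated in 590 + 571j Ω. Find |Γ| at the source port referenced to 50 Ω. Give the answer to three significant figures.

|Γ| ≈ 0.895

λ = v/f = 0.79·c / 1.57 GHz = 0.151 m
βl = 2π·l/λ = 2π × 0.144 = 51.8°
tan(βl) = 1.27
Z_in = Z_0·(Z_L + jZ_0·tanβl)/(Z_0 + jZ_L·tanβl) = 266 − j408 Ω
Γ_s = (Z_in − Z_s)/(Z_in + Z_s) = (216 − j408)/(316 − j408), |Γ_s| = 0.895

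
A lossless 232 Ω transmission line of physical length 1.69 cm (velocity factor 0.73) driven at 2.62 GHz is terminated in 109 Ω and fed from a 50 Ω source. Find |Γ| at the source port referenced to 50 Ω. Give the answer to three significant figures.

λ = v/f = 0.73·c / 2.62 GHz = 0.0836 m
βl = 2π·l/λ = 2π × 0.202 = 72.8°
tan(βl) = 3.23
Z_in = Z_0·(Z_L + jZ_0·tanβl)/(Z_0 + jZ_L·tanβl) = 377 + j177 Ω
Γ_s = (Z_in − Z_s)/(Z_in + Z_s) = (327 + j177)/(427 + j177), |Γ_s| = 0.804

|Γ| ≈ 0.804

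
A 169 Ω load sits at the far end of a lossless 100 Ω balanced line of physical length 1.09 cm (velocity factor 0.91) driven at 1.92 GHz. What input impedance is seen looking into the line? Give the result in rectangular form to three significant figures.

λ = v/f = 0.91·c / 1.92 GHz = 0.142 m
βl = 2π·l/λ = 2π × 0.0767 = 27.6°
tan(βl) = tan(27.6°) = 0.523
Z_in = Z_0·(Z_L + jZ_0·tanβl)/(Z_0 + jZ_L·tanβl)
     = 100·(169 + j52.3)/(100 + j88.3)

Z_in ≈ 121 − j54.5 Ω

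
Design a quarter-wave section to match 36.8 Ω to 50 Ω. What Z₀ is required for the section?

Z_qwt = √(Z_0·R_L) = √(50 × 36.8) = √1840

Z_qwt ≈ 42.9 Ω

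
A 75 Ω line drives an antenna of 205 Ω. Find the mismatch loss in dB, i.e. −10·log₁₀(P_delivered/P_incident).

mismatch loss ≈ 1.05 dB

Γ = (205 − 75)/(205 + 75) = 0.464
|Γ|² = 0.216, so P_del/P_inc = 1 − |Γ|² = 0.784
ML = −10·log₁₀(1 − |Γ|²)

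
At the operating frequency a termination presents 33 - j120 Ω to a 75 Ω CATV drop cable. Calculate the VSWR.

VSWR ≈ 8.41

Γ = (Z_L − Z_0)/(Z_L + Z_0) = (-42 − j120)/(108 − j120)
|Γ| = 127/161 = 0.788
VSWR = (1 + |Γ|)/(1 − |Γ|) = 1.79/0.212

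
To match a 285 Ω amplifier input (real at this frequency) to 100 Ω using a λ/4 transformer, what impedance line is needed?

Z_qwt ≈ 169 Ω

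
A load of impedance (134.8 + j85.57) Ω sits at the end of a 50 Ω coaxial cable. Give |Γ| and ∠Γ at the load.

Γ ≈ 0.592 ∠ 20.4°

Γ = (Z_L − Z_0)/(Z_L + Z_0) = (84.8 + j85.57)/(184.8 + j85.57)
|Γ| = 120/204 = 0.592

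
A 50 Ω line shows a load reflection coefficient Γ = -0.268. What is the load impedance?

Z_L ≈ 28.9 Ω

Z_L = Z_0·(1 + Γ)/(1 − Γ) = 50·(0.732)/(1.27)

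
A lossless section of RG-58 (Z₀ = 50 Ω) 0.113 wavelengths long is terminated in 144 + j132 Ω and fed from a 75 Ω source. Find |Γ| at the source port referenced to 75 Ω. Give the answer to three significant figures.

βl = 2π × 0.113 = 40.7°
tan(βl) = 0.86
Z_in = Z_0·(Z_L + jZ_0·tanβl)/(Z_0 + jZ_L·tanβl) = 32.4 − j74.8 Ω
Γ_s = (Z_in − Z_s)/(Z_in + Z_s) = (-42.6 − j74.8)/(107 − j74.8), |Γ_s| = 0.658

|Γ| ≈ 0.658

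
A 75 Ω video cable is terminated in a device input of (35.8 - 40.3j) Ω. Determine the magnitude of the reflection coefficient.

|Γ| ≈ 0.477

Γ = (Z_L − Z_0)/(Z_L + Z_0) = (-39.2 − j40.3)/(110.8 − j40.3)
|Γ| = 56.2/118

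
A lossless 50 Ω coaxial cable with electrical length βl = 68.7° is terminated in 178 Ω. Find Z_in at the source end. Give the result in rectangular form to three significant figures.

Z_in ≈ 16 − j17.7 Ω

tan(βl) = tan(68.7°) = 2.56
Z_in = Z_0·(Z_L + jZ_0·tanβl)/(Z_0 + jZ_L·tanβl)
     = 50·(178 + j128)/(50 + j457)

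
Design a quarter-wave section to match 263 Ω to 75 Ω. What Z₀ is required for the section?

Z_qwt ≈ 140 Ω

Z_qwt = √(Z_0·R_L) = √(75 × 263) = √19720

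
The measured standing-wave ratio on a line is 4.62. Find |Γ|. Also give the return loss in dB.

|Γ| ≈ 0.644; return loss ≈ 3.82 dB

|Γ| = (S − 1)/(S + 1) = (4.62 − 1)/(4.62 + 1) = 3.62/5.62
RL = −20·log₁₀|Γ| = −20·log₁₀(0.644)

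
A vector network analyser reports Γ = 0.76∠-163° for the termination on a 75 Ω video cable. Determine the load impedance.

Z_L = Z_0·(1 + Γ)/(1 − Γ) = 75·(0.273 − j0.222)/(1.73 + j0.222)

Z_L ≈ 10.5 − j11 Ω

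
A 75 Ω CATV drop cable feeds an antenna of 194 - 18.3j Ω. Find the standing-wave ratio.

VSWR ≈ 2.61

Γ = (Z_L − Z_0)/(Z_L + Z_0) = (119 − j18.3)/(269 − j18.3)
|Γ| = 120/270 = 0.447
VSWR = (1 + |Γ|)/(1 − |Γ|) = 1.45/0.553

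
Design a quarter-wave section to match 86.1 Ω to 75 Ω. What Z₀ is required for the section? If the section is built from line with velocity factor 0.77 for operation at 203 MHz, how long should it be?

Z_qwt = √(Z_0·R_L) = √(75 × 86.1) = √6458
λ = 0.77·c/f = 1.14 m, so l = λ/4 = 0.284 m

Z_qwt ≈ 80.4 Ω; length ≈ 28.4 cm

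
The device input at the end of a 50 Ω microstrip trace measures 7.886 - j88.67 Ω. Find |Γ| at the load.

Γ = (Z_L − Z_0)/(Z_L + Z_0) = (-42.11 − j88.67)/(57.89 − j88.67)
|Γ| = 98.2/106

|Γ| ≈ 0.927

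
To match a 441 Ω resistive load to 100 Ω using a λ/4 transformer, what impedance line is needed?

Z_qwt = √(Z_0·R_L) = √(100 × 441) = √44100

Z_qwt ≈ 210 Ω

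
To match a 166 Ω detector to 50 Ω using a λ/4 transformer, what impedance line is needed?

Z_qwt = √(Z_0·R_L) = √(50 × 166) = √8300

Z_qwt ≈ 91.1 Ω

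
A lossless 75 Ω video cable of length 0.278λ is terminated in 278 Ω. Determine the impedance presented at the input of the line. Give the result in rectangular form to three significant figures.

βl = 2π × 0.278 = 100°
tan(βl) = tan(100°) = -5.63
Z_in = Z_0·(Z_L + jZ_0·tanβl)/(Z_0 + jZ_L·tanβl)
     = 75·(278 − j422)/(75 − j1560)

Z_in ≈ 20.8 + j12.3 Ω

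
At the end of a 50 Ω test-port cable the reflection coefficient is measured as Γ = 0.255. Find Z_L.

Z_L ≈ 84.2 Ω

Z_L = Z_0·(1 + Γ)/(1 − Γ) = 50·(1.25)/(0.745)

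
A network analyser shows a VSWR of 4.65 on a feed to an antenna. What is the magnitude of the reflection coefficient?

|Γ| ≈ 0.646

|Γ| = (S − 1)/(S + 1) = (4.65 − 1)/(4.65 + 1) = 3.65/5.65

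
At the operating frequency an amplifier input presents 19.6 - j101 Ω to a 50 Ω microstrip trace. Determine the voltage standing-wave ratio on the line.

Γ = (Z_L − Z_0)/(Z_L + Z_0) = (-30.4 − j101)/(69.6 − j101)
|Γ| = 105/123 = 0.86
VSWR = (1 + |Γ|)/(1 − |Γ|) = 1.86/0.14

VSWR ≈ 13.3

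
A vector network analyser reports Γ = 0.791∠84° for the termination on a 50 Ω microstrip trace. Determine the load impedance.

Z_L ≈ 12.8 + j53.9 Ω

Z_L = Z_0·(1 + Γ)/(1 − Γ) = 50·(1.08 + j0.787)/(0.917 − j0.787)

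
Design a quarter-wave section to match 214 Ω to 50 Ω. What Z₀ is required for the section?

Z_qwt = √(Z_0·R_L) = √(50 × 214) = √10700

Z_qwt ≈ 103 Ω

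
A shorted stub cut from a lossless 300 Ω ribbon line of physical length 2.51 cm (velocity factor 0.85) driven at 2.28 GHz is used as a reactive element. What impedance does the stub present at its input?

λ = v/f = 0.85·c / 2.28 GHz = 0.112 m
βl = 2π·l/λ = 2π × 0.224 = 80.8°
tan(βl) = 6.17
For a shorted stub, Z_in = jZ_0·tan(βl)

Z_in ≈ +j1850 Ω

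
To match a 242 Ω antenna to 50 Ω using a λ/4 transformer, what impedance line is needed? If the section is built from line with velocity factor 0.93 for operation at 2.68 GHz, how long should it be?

Z_qwt = √(Z_0·R_L) = √(50 × 242) = √12100
λ = 0.93·c/f = 0.104 m, so l = λ/4 = 0.026 m

Z_qwt ≈ 110 Ω; length ≈ 2.6 cm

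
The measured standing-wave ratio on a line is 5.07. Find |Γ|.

|Γ| = (S − 1)/(S + 1) = (5.07 − 1)/(5.07 + 1) = 4.07/6.07

|Γ| ≈ 0.671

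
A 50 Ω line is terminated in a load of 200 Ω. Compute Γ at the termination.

Γ = 0.6

Γ = (Z_L − Z_0)/(Z_L + Z_0) = (200 − 50)/(200 + 50) = 150/250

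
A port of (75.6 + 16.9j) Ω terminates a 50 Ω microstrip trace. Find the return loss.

Γ = (25.6 + j16.9)/(125.6 + j16.9), |Γ| = 0.242
RL = −20·log₁₀|Γ| = −20·log₁₀(0.242)

RL ≈ 12.3 dB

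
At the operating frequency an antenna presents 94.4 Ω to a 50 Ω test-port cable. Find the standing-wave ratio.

Γ = (94.4 − 50)/(94.4 + 50) = 0.307
VSWR = (1 + 0.307)/(1 − 0.307)

VSWR ≈ 1.89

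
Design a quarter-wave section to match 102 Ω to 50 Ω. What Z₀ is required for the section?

Z_qwt ≈ 71.4 Ω

Z_qwt = √(Z_0·R_L) = √(50 × 102) = √5100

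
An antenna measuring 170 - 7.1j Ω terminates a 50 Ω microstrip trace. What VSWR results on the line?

VSWR ≈ 3.41

Γ = (Z_L − Z_0)/(Z_L + Z_0) = (120 − j7.1)/(220 − j7.1)
|Γ| = 120/220 = 0.546
VSWR = (1 + |Γ|)/(1 − |Γ|) = 1.55/0.454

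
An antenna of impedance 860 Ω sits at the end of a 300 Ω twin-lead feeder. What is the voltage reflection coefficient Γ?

Γ = (Z_L − Z_0)/(Z_L + Z_0) = (860 − 300)/(860 + 300) = 560/1160

Γ = 0.483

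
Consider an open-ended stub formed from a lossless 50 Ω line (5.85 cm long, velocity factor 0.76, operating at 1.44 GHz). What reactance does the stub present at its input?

λ = v/f = 0.76·c / 1.44 GHz = 0.158 m
βl = 2π·l/λ = 2π × 0.369 = 133°
tan(βl) = -1.07
For an open-ended stub, Z_in = −jZ_0·cot(βl) = −jZ_0/tan(βl)

X_in ≈ 46.6 Ω (inductive)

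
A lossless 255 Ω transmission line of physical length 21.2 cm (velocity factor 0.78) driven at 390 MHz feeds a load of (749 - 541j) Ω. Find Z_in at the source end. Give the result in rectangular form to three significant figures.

λ = v/f = 0.78·c / 390 MHz = 0.6 m
βl = 2π·l/λ = 2π × 0.353 = 127°
tan(βl) = tan(127°) = -1.32
Z_in = Z_0·(Z_L + jZ_0·tanβl)/(Z_0 + jZ_L·tanβl)
     = 255·(749 − j877)/(-458 − j987)

Z_in ≈ 113 + j246 Ω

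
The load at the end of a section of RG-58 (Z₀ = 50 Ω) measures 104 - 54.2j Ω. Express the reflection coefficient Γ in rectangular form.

Γ = (Z_L − Z_0)/(Z_L + Z_0) = (54 − j54.2)/(154 − j54.2)

Γ ≈ 0.422 − j0.203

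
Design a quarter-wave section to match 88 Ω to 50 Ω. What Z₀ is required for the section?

Z_qwt = √(Z_0·R_L) = √(50 × 88) = √4400

Z_qwt ≈ 66.3 Ω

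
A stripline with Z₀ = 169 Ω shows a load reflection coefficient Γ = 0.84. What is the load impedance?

Z_L ≈ 1940 Ω

Z_L = Z_0·(1 + Γ)/(1 − Γ) = 169·(1.84)/(0.16)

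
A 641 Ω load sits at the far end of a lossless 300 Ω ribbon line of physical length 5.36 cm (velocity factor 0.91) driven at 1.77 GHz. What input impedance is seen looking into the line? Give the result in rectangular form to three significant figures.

λ = v/f = 0.91·c / 1.77 GHz = 0.154 m
βl = 2π·l/λ = 2π × 0.348 = 125°
tan(βl) = tan(125°) = -1.42
Z_in = Z_0·(Z_L + jZ_0·tanβl)/(Z_0 + jZ_L·tanβl)
     = 300·(641 − j427)/(300 − j912)

Z_in ≈ 189 + j149 Ω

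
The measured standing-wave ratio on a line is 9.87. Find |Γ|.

|Γ| = (S − 1)/(S + 1) = (9.87 − 1)/(9.87 + 1) = 8.87/10.9

|Γ| ≈ 0.816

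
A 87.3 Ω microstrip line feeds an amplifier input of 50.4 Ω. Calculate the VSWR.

Γ = (50.4 − 87.3)/(50.4 + 87.3) = -0.268
VSWR = (1 + 0.268)/(1 − 0.268)

VSWR ≈ 1.73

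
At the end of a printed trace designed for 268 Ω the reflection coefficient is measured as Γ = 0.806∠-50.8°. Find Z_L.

Z_L = Z_0·(1 + Γ)/(1 − Γ) = 268·(1.51 − j0.625)/(0.491 + j0.625)

Z_L ≈ 149 − j531 Ω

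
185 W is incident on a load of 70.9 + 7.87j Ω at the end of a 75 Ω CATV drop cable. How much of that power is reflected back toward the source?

P_reflected ≈ 0.682 W

|Γ| = |(-4.1 + j7.87)/(145.9 + j7.87)| = 0.0607
|Γ|² = 0.00369
P_refl = |Γ|²·P_inc = 0.682 W, P_del = (1 − |Γ|²)·P_inc = 184 W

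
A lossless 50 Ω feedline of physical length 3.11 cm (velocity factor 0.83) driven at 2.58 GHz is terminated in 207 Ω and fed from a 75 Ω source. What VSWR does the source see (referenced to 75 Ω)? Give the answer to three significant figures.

VSWR ≈ 5.57

λ = v/f = 0.83·c / 2.58 GHz = 0.0965 m
βl = 2π·l/λ = 2π × 0.322 = 116°
tan(βl) = -2.05
Z_in = Z_0·(Z_L + jZ_0·tanβl)/(Z_0 + jZ_L·tanβl) = 14.7 + j22.7 Ω
Γ_s = (Z_in − Z_s)/(Z_in + Z_s) = (-60.3 + j22.7)/(89.7 + j22.7), |Γ_s| = 0.695
VSWR = (1 + |Γ_s|)/(1 − |Γ_s|)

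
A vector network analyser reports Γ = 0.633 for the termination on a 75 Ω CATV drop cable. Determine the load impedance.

Z_L ≈ 334 Ω

Z_L = Z_0·(1 + Γ)/(1 − Γ) = 75·(1.63)/(0.367)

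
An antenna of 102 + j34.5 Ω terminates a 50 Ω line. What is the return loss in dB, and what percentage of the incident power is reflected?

RL ≈ 7.95 dB; 16% of incident power reflected

Γ = (52 + j34.5)/(152 + j34.5), |Γ| = 0.4
RL = −20·log₁₀(0.4) = 7.95 dB
P_refl/P_inc = |Γ|² = 0.16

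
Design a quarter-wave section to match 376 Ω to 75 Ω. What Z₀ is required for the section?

Z_qwt = √(Z_0·R_L) = √(75 × 376) = √28200

Z_qwt ≈ 168 Ω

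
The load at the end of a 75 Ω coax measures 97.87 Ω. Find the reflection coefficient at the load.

Γ = (Z_L − Z_0)/(Z_L + Z_0) = (97.87 − 75)/(97.87 + 75) = 22.87/172.9

Γ = 0.132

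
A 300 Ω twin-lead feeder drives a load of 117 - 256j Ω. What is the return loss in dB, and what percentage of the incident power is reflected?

Γ = (-183 − j256)/(417 − j256), |Γ| = 0.643
RL = −20·log₁₀(0.643) = 3.83 dB
P_refl/P_inc = |Γ|² = 0.414

RL ≈ 3.83 dB; 41.4% of incident power reflected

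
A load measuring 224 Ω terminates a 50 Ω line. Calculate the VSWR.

Γ = (224 − 50)/(224 + 50) = 0.635
VSWR = (1 + 0.635)/(1 − 0.635)

VSWR ≈ 4.48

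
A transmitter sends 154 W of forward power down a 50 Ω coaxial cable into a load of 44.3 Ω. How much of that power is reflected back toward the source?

Γ = (44.3 − 50)/(44.3 + 50) = -0.0604
|Γ|² = 0.00365
P_refl = |Γ|²·P_inc = 0.563 W, P_del = (1 − |Γ|²)·P_inc = 153 W

P_reflected ≈ 0.563 W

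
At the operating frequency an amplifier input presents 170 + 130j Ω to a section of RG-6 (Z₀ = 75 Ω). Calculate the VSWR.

Γ = (Z_L − Z_0)/(Z_L + Z_0) = (95 + j130)/(245 + j130)
|Γ| = 161/277 = 0.581
VSWR = (1 + |Γ|)/(1 − |Γ|) = 1.58/0.419

VSWR ≈ 3.77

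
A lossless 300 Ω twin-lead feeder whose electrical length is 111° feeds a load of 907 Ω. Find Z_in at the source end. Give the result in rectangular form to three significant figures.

Z_in ≈ 112 + j101 Ω

tan(βl) = tan(111°) = -2.61
Z_in = Z_0·(Z_L + jZ_0·tanβl)/(Z_0 + jZ_L·tanβl)
     = 300·(907 − j782)/(300 − j2360)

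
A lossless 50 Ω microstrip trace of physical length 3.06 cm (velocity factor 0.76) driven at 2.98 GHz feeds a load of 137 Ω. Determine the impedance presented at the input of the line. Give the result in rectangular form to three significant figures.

Z_in ≈ 42.1 + j47.6 Ω

λ = v/f = 0.76·c / 2.98 GHz = 0.0765 m
βl = 2π·l/λ = 2π × 0.4 = 144°
tan(βl) = tan(144°) = -0.727
Z_in = Z_0·(Z_L + jZ_0·tanβl)/(Z_0 + jZ_L·tanβl)
     = 50·(137 − j36.4)/(50 − j99.6)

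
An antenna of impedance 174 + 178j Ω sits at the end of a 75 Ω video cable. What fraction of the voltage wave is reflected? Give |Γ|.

|Γ| ≈ 0.665

Γ = (Z_L − Z_0)/(Z_L + Z_0) = (99 + j178)/(249 + j178)
|Γ| = 204/306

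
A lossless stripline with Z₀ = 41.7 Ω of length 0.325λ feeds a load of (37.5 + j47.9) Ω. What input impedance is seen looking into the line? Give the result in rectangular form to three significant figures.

Z_in ≈ 13.3 − j3.23 Ω

βl = 2π × 0.325 = 117°
tan(βl) = tan(117°) = -1.96
Z_in = Z_0·(Z_L + jZ_0·tanβl)/(Z_0 + jZ_L·tanβl)
     = 41.7·(37.5 − j33.9)/(136 − j73.6)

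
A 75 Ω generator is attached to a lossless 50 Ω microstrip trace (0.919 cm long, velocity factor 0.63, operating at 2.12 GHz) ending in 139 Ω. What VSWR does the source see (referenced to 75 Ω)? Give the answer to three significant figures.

VSWR ≈ 2.77

λ = v/f = 0.63·c / 2.12 GHz = 0.0892 m
βl = 2π·l/λ = 2π × 0.103 = 37.1°
tan(βl) = 0.757
Z_in = Z_0·(Z_L + jZ_0·tanβl)/(Z_0 + jZ_L·tanβl) = 40.3 − j46.9 Ω
Γ_s = (Z_in − Z_s)/(Z_in + Z_s) = (-34.7 − j46.9)/(115 − j46.9), |Γ_s| = 0.469
VSWR = (1 + |Γ_s|)/(1 − |Γ_s|)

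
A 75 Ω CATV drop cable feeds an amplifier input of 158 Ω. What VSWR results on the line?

VSWR ≈ 2.11

For a purely resistive load, VSWR = R_L/Z_0 or Z_0/R_L (whichever > 1) = 158/75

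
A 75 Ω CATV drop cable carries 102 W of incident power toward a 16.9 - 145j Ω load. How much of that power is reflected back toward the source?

P_reflected ≈ 84.5 W

|Γ| = |(-58.1 − j145)/(91.9 − j145)| = 0.91
|Γ|² = 0.828
P_refl = |Γ|²·P_inc = 84.5 W, P_del = (1 − |Γ|²)·P_inc = 17.5 W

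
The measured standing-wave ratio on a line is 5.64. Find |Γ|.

|Γ| = (S − 1)/(S + 1) = (5.64 − 1)/(5.64 + 1) = 4.64/6.64

|Γ| ≈ 0.699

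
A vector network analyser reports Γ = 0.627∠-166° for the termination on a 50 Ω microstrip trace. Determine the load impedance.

Z_L = Z_0·(1 + Γ)/(1 − Γ) = 50·(0.392 − j0.152)/(1.61 + j0.152)

Z_L ≈ 11.6 − j5.81 Ω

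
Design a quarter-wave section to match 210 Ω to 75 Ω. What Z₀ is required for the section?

Z_qwt ≈ 125 Ω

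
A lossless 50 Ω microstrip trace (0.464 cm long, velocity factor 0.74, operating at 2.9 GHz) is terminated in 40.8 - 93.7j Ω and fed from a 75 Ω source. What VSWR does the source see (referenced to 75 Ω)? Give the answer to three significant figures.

VSWR ≈ 6.88

λ = v/f = 0.74·c / 2.9 GHz = 0.0766 m
βl = 2π·l/λ = 2π × 0.0606 = 21.8°
tan(βl) = 0.4
Z_in = Z_0·(Z_L + jZ_0·tanβl)/(Z_0 + jZ_L·tanβl) = 14.9 − j44.9 Ω
Γ_s = (Z_in − Z_s)/(Z_in + Z_s) = (-60.1 − j44.9)/(89.9 − j44.9), |Γ_s| = 0.746
VSWR = (1 + |Γ_s|)/(1 − |Γ_s|)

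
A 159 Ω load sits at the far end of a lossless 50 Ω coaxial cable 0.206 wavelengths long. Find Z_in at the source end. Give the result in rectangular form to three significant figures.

Z_in ≈ 16.9 − j12.7 Ω

βl = 2π × 0.206 = 74.2°
tan(βl) = tan(74.2°) = 3.52
Z_in = Z_0·(Z_L + jZ_0·tanβl)/(Z_0 + jZ_L·tanβl)
     = 50·(159 + j176)/(50 + j560)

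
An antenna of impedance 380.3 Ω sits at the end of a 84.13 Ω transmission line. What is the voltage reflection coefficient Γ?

Γ = (Z_L − Z_0)/(Z_L + Z_0) = (380.3 − 84.13)/(380.3 + 84.13) = 296.2/464.4

Γ = 0.638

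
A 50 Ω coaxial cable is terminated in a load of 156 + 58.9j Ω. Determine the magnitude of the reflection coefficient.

|Γ| ≈ 0.566

Γ = (Z_L − Z_0)/(Z_L + Z_0) = (106 + j58.9)/(206 + j58.9)
|Γ| = 121/214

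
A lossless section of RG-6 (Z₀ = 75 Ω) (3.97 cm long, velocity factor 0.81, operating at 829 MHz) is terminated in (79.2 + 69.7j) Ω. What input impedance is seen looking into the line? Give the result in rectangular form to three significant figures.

Z_in ≈ 125 − j72 Ω

λ = v/f = 0.81·c / 829 MHz = 0.293 m
βl = 2π·l/λ = 2π × 0.135 = 48.8°
tan(βl) = tan(48.8°) = 1.14
Z_in = Z_0·(Z_L + jZ_0·tanβl)/(Z_0 + jZ_L·tanβl)
     = 75·(79.2 + j155)/(-4.5 + j90.3)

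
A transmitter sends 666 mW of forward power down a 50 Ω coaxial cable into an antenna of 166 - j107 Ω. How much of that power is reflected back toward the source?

P_reflected ≈ 285 mW

|Γ| = |(116 − j107)/(216 − j107)| = 0.655
|Γ|² = 0.429
P_refl = |Γ|²·P_inc = 285 mW, P_del = (1 − |Γ|²)·P_inc = 381 mW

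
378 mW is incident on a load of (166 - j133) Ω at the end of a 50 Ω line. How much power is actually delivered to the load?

P_delivered ≈ 195 mW

|Γ| = |(116 − j133)/(216 − j133)| = 0.696
|Γ|² = 0.484
P_refl = |Γ|²·P_inc = 183 mW, P_del = (1 − |Γ|²)·P_inc = 195 mW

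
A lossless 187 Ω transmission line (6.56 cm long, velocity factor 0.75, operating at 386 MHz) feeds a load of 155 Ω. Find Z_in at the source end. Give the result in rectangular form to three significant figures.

Z_in ≈ 179 + j33.3 Ω

λ = v/f = 0.75·c / 386 MHz = 0.583 m
βl = 2π·l/λ = 2π × 0.113 = 40.5°
tan(βl) = tan(40.5°) = 0.855
Z_in = Z_0·(Z_L + jZ_0·tanβl)/(Z_0 + jZ_L·tanβl)
     = 187·(155 + j160)/(187 + j132)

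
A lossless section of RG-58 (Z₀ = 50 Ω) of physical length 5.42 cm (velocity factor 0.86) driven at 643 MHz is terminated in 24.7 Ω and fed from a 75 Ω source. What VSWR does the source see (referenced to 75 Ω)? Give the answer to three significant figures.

VSWR ≈ 2.19

λ = v/f = 0.86·c / 643 MHz = 0.401 m
βl = 2π·l/λ = 2π × 0.135 = 48.6°
tan(βl) = 1.14
Z_in = Z_0·(Z_L + jZ_0·tanβl)/(Z_0 + jZ_L·tanβl) = 43 + j32.6 Ω
Γ_s = (Z_in − Z_s)/(Z_in + Z_s) = (-32 + j32.6)/(118 + j32.6), |Γ_s| = 0.373
VSWR = (1 + |Γ_s|)/(1 − |Γ_s|)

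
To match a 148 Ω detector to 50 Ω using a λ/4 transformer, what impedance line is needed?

Z_qwt = √(Z_0·R_L) = √(50 × 148) = √7400

Z_qwt ≈ 86 Ω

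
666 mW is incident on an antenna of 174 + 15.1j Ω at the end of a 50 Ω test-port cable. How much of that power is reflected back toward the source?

|Γ| = |(124 + j15.1)/(224 + j15.1)| = 0.556
|Γ|² = 0.31
P_refl = |Γ|²·P_inc = 206 mW, P_del = (1 − |Γ|²)·P_inc = 460 mW

P_reflected ≈ 206 mW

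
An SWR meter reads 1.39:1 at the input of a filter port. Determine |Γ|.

|Γ| ≈ 0.163

|Γ| = (S − 1)/(S + 1) = (1.39 − 1)/(1.39 + 1) = 0.39/2.39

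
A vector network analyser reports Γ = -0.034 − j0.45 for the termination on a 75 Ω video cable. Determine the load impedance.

Z_L = Z_0·(1 + Γ)/(1 − Γ) = 75·(0.966 − j0.45)/(1.03 + j0.45)

Z_L ≈ 47 − j53.1 Ω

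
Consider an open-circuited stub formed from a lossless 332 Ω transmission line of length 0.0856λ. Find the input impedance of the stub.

Z_in ≈ −j557 Ω

βl = 2π × 0.0856 = 30.8°
tan(βl) = 0.596
For an open-circuited stub, Z_in = −jZ_0·cot(βl) = −jZ_0/tan(βl)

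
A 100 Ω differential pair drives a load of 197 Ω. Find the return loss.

Γ = (197 − 100)/(197 + 100) = 0.327
RL = −20·log₁₀|Γ| = −20·log₁₀(0.327)

RL ≈ 9.72 dB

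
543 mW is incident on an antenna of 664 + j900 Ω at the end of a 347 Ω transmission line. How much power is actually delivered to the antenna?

P_delivered ≈ 273 mW

|Γ| = |(317 + j900)/(1011 + j900)| = 0.705
|Γ|² = 0.497
P_refl = |Γ|²·P_inc = 270 mW, P_del = (1 − |Γ|²)·P_inc = 273 mW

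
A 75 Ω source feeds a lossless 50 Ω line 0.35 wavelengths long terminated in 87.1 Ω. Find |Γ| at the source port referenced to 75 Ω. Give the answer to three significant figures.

βl = 2π × 0.35 = 126°
tan(βl) = -1.38
Z_in = Z_0·(Z_L + jZ_0·tanβl)/(Z_0 + jZ_L·tanβl) = 37.4 + j20.7 Ω
Γ_s = (Z_in − Z_s)/(Z_in + Z_s) = (-37.6 + j20.7)/(112 + j20.7), |Γ_s| = 0.376

|Γ| ≈ 0.376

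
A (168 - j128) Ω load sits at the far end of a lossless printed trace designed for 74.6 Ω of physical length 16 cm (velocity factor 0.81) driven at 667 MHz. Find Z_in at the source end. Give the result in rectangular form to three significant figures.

Z_in ≈ 213 + j113 Ω

λ = v/f = 0.81·c / 667 MHz = 0.364 m
βl = 2π·l/λ = 2π × 0.439 = 158°
tan(βl) = tan(158°) = -0.402
Z_in = Z_0·(Z_L + jZ_0·tanβl)/(Z_0 + jZ_L·tanβl)
     = 74.6·(168 − j158)/(23.2 − j67.5)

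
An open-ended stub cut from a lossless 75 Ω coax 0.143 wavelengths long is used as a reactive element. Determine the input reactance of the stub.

X_in ≈ -59.7 Ω (capacitive)

βl = 2π × 0.143 = 51.5°
tan(βl) = 1.26
For an open-ended stub, Z_in = −jZ_0·cot(βl) = −jZ_0/tan(βl)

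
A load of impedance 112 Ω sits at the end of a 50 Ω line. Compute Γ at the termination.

Γ = (Z_L − Z_0)/(Z_L + Z_0) = (112 − 50)/(112 + 50) = 62/162

Γ = 0.383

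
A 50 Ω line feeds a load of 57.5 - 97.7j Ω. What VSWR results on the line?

VSWR ≈ 5.15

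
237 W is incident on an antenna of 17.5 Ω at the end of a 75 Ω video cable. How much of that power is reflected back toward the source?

Γ = (17.5 − 75)/(17.5 + 75) = -0.622
|Γ|² = 0.386
P_refl = |Γ|²·P_inc = 91.6 W, P_del = (1 − |Γ|²)·P_inc = 145 W

P_reflected ≈ 91.6 W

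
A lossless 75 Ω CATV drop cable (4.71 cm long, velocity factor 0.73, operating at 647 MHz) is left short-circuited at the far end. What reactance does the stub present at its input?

λ = v/f = 0.73·c / 647 MHz = 0.338 m
βl = 2π·l/λ = 2π × 0.139 = 50.1°
tan(βl) = 1.2
For a short-circuited stub, Z_in = jZ_0·tan(βl)

X_in ≈ 89.7 Ω (inductive)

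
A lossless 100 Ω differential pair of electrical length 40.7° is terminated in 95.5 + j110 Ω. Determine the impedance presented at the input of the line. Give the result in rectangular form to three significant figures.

Z_in ≈ 245 − j100 Ω

tan(βl) = tan(40.7°) = 0.86
Z_in = Z_0·(Z_L + jZ_0·tanβl)/(Z_0 + jZ_L·tanβl)
     = 100·(95.5 + j196)/(5.39 + j82.1)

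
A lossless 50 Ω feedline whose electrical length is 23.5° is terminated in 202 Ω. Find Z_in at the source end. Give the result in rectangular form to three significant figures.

Z_in ≈ 58.8 − j81.5 Ω

tan(βl) = tan(23.5°) = 0.435
Z_in = Z_0·(Z_L + jZ_0·tanβl)/(Z_0 + jZ_L·tanβl)
     = 50·(202 + j21.7)/(50 + j87.8)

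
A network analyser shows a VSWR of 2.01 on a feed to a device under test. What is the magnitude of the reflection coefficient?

|Γ| ≈ 0.336

|Γ| = (S − 1)/(S + 1) = (2.01 − 1)/(2.01 + 1) = 1.01/3.01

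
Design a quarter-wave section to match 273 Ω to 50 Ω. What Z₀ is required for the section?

Z_qwt = √(Z_0·R_L) = √(50 × 273) = √13650

Z_qwt ≈ 117 Ω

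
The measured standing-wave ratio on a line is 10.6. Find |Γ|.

|Γ| ≈ 0.828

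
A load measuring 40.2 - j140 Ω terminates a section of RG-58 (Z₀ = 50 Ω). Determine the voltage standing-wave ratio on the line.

Γ = (Z_L − Z_0)/(Z_L + Z_0) = (-9.8 − j140)/(90.2 − j140)
|Γ| = 140/167 = 0.843
VSWR = (1 + |Γ|)/(1 − |Γ|) = 1.84/0.157

VSWR ≈ 11.7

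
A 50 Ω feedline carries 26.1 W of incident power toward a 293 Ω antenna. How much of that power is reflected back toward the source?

Γ = (293 − 50)/(293 + 50) = 0.708
|Γ|² = 0.502
P_refl = |Γ|²·P_inc = 13.1 W, P_del = (1 − |Γ|²)·P_inc = 13 W

P_reflected ≈ 13.1 W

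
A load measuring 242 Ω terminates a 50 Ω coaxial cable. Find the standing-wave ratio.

Γ = (242 − 50)/(242 + 50) = 0.658
VSWR = (1 + 0.658)/(1 − 0.658)

VSWR ≈ 4.84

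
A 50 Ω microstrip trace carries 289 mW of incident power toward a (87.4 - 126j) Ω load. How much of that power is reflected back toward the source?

|Γ| = |(37.4 − j126)/(137.4 − j126)| = 0.705
|Γ|² = 0.497
P_refl = |Γ|²·P_inc = 144 mW, P_del = (1 − |Γ|²)·P_inc = 145 mW

P_reflected ≈ 144 mW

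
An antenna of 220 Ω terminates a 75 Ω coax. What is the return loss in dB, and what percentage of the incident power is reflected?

Γ = (220 − 75)/(220 + 75) = 0.492
RL = −20·log₁₀(0.492) = 6.17 dB
P_refl/P_inc = |Γ|² = 0.242

RL ≈ 6.17 dB; 24.2% of incident power reflected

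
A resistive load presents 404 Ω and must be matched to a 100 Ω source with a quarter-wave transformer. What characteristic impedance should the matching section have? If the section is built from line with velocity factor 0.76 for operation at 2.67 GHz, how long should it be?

Z_qwt ≈ 201 Ω; length ≈ 2.13 cm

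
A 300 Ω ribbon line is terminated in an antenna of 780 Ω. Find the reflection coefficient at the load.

Γ = 0.444

Γ = (Z_L − Z_0)/(Z_L + Z_0) = (780 − 300)/(780 + 300) = 480/1080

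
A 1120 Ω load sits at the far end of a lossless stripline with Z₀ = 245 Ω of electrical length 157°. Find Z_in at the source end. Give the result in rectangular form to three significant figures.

Z_in ≈ 277 + j434 Ω

tan(βl) = tan(157°) = -0.424
Z_in = Z_0·(Z_L + jZ_0·tanβl)/(Z_0 + jZ_L·tanβl)
     = 245·(1120 − j104)/(245 − j475)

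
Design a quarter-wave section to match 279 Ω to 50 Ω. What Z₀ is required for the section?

Z_qwt = √(Z_0·R_L) = √(50 × 279) = √13950

Z_qwt ≈ 118 Ω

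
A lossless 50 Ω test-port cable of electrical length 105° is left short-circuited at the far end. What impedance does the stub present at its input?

tan(βl) = -3.73
For a short-circuited stub, Z_in = jZ_0·tan(βl)

Z_in ≈ −j187 Ω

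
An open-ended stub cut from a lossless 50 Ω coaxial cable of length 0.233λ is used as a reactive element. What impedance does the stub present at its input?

Z_in ≈ −j5.36 Ω

βl = 2π × 0.233 = 83.9°
tan(βl) = 9.33
For an open-ended stub, Z_in = −jZ_0·cot(βl) = −jZ_0/tan(βl)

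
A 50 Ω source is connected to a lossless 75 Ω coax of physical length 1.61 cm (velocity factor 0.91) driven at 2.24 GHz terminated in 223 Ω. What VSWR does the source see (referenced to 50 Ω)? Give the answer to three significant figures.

VSWR ≈ 3.17

λ = v/f = 0.91·c / 2.24 GHz = 0.122 m
βl = 2π·l/λ = 2π × 0.132 = 47.6°
tan(βl) = 1.09
Z_in = Z_0·(Z_L + jZ_0·tanβl)/(Z_0 + jZ_L·tanβl) = 42.3 − j55.6 Ω
Γ_s = (Z_in − Z_s)/(Z_in + Z_s) = (-7.68 − j55.6)/(92.3 − j55.6), |Γ_s| = 0.521
VSWR = (1 + |Γ_s|)/(1 − |Γ_s|)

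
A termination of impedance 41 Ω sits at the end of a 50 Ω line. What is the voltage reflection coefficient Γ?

Γ = (Z_L − Z_0)/(Z_L + Z_0) = (41 − 50)/(41 + 50) = -9/91

Γ = -0.0989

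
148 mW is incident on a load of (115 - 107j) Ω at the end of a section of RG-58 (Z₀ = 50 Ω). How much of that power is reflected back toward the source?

P_reflected ≈ 60 mW

|Γ| = |(65 − j107)/(165 − j107)| = 0.637
|Γ|² = 0.405
P_refl = |Γ|²·P_inc = 60 mW, P_del = (1 − |Γ|²)·P_inc = 88 mW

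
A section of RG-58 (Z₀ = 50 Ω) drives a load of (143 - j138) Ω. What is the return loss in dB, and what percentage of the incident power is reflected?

RL ≈ 3.08 dB; 49.2% of incident power reflected

Γ = (93 − j138)/(193 − j138), |Γ| = 0.701
RL = −20·log₁₀(0.701) = 3.08 dB
P_refl/P_inc = |Γ|² = 0.492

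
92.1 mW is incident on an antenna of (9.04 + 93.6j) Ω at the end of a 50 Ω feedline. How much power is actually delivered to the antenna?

P_delivered ≈ 13.6 mW

|Γ| = |(-40.96 + j93.6)/(59.04 + j93.6)| = 0.923
|Γ|² = 0.852
P_refl = |Γ|²·P_inc = 78.5 mW, P_del = (1 − |Γ|²)·P_inc = 13.6 mW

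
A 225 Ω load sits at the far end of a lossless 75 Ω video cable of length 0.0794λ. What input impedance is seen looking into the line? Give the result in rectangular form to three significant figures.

βl = 2π × 0.0794 = 28.6°
tan(βl) = tan(28.6°) = 0.545
Z_in = Z_0·(Z_L + jZ_0·tanβl)/(Z_0 + jZ_L·tanβl)
     = 75·(225 + j40.9)/(75 + j123)

Z_in ≈ 79.5 − j89 Ω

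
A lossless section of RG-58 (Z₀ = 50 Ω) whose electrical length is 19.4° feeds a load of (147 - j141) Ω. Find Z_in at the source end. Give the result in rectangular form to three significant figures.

tan(βl) = tan(19.4°) = 0.352
Z_in = Z_0·(Z_L + jZ_0·tanβl)/(Z_0 + jZ_L·tanβl)
     = 50·(147 − j123)/(99.7 + j51.8)

Z_in ≈ 32.8 − j78.9 Ω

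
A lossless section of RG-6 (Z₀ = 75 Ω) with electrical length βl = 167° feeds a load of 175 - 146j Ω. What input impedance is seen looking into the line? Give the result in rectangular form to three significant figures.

tan(βl) = tan(167°) = -0.231
Z_in = Z_0·(Z_L + jZ_0·tanβl)/(Z_0 + jZ_L·tanβl)
     = 75·(175 − j163)/(41.3 − j40.4)

Z_in ≈ 311 + j7.34 Ω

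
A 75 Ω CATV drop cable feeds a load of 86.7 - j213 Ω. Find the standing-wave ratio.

VSWR ≈ 8.89

Γ = (Z_L − Z_0)/(Z_L + Z_0) = (11.7 − j213)/(161.7 − j213)
|Γ| = 213/267 = 0.798
VSWR = (1 + |Γ|)/(1 − |Γ|) = 1.8/0.202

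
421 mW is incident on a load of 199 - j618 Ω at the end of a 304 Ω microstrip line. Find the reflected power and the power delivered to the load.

|Γ| = |(-105 − j618)/(503 − j618)| = 0.787
|Γ|² = 0.619
P_refl = |Γ|²·P_inc = 261 mW, P_del = (1 − |Γ|²)·P_inc = 160 mW

P_reflected ≈ 261 mW; P_delivered ≈ 160 mW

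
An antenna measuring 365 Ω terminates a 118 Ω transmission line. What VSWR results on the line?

Γ = (365 − 118)/(365 + 118) = 0.511
VSWR = (1 + 0.511)/(1 − 0.511)

VSWR ≈ 3.09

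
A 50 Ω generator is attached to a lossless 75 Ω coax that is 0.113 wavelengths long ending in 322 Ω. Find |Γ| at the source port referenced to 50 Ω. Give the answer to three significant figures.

|Γ| ≈ 0.664

βl = 2π × 0.113 = 40.7°
tan(βl) = 0.86
Z_in = Z_0·(Z_L + jZ_0·tanβl)/(Z_0 + jZ_L·tanβl) = 38.3 − j76.9 Ω
Γ_s = (Z_in − Z_s)/(Z_in + Z_s) = (-11.7 − j76.9)/(88.3 − j76.9), |Γ_s| = 0.664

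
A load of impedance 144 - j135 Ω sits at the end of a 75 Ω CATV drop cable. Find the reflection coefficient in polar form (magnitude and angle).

Γ ≈ 0.589 ∠ -31.3°

Γ = (Z_L − Z_0)/(Z_L + Z_0) = (69 − j135)/(219 − j135)
|Γ| = 152/257 = 0.589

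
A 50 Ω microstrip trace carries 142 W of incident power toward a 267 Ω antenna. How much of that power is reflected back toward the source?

Γ = (267 − 50)/(267 + 50) = 0.685
|Γ|² = 0.469
P_refl = |Γ|²·P_inc = 66.5 W, P_del = (1 − |Γ|²)·P_inc = 75.5 W

P_reflected ≈ 66.5 W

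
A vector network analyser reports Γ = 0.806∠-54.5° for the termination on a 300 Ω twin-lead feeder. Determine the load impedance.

Z_L = Z_0·(1 + Γ)/(1 − Γ) = 300·(1.47 − j0.656)/(0.532 + j0.656)

Z_L ≈ 147 − j552 Ω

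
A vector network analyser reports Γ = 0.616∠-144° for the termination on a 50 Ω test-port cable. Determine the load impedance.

Z_L ≈ 13.1 − j15.2 Ω

Z_L = Z_0·(1 + Γ)/(1 − Γ) = 50·(0.502 − j0.362)/(1.5 + j0.362)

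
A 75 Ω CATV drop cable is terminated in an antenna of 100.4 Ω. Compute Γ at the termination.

Γ = 0.145

Γ = (Z_L − Z_0)/(Z_L + Z_0) = (100.4 − 75)/(100.4 + 75) = 25.4/175.4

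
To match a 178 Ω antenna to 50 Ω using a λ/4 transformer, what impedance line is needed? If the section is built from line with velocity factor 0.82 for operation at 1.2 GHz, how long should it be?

Z_qwt ≈ 94.3 Ω; length ≈ 5.12 cm

Z_qwt = √(Z_0·R_L) = √(50 × 178) = √8900
λ = 0.82·c/f = 0.205 m, so l = λ/4 = 0.0512 m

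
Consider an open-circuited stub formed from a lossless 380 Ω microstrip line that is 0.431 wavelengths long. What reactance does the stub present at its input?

βl = 2π × 0.431 = 155°
tan(βl) = -0.463
For an open-circuited stub, Z_in = −jZ_0·cot(βl) = −jZ_0/tan(βl)

X_in ≈ 821 Ω (inductive)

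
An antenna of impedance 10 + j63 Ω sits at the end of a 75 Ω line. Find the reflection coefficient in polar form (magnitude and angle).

Γ = (Z_L − Z_0)/(Z_L + Z_0) = (-65 + j63)/(85 + j63)
|Γ| = 90.5/106 = 0.856

Γ ≈ 0.856 ∠ 99.4°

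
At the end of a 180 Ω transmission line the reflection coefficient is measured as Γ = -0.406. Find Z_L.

Z_L ≈ 76 Ω

Z_L = Z_0·(1 + Γ)/(1 − Γ) = 180·(0.594)/(1.41)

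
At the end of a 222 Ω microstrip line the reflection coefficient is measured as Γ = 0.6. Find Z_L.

Z_L = Z_0·(1 + Γ)/(1 − Γ) = 222·(1.6)/(0.4)

Z_L ≈ 888 Ω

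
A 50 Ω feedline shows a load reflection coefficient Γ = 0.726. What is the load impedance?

Z_L ≈ 315 Ω

Z_L = Z_0·(1 + Γ)/(1 − Γ) = 50·(1.73)/(0.274)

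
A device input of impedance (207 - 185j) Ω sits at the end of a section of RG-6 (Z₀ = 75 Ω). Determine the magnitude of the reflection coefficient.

|Γ| ≈ 0.674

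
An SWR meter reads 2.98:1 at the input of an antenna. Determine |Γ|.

|Γ| ≈ 0.497

|Γ| = (S − 1)/(S + 1) = (2.98 − 1)/(2.98 + 1) = 1.98/3.98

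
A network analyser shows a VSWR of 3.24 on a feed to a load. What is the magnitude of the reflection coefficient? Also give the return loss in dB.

|Γ| = (S − 1)/(S + 1) = (3.24 − 1)/(3.24 + 1) = 2.24/4.24
RL = −20·log₁₀|Γ| = −20·log₁₀(0.528)

|Γ| ≈ 0.528; return loss ≈ 5.54 dB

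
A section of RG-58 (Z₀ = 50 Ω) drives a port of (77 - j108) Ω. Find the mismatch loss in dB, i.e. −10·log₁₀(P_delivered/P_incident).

Γ = (27 − j108)/(127 − j108), |Γ| = 0.668
|Γ|² = 0.446, so P_del/P_inc = 1 − |Γ|² = 0.554
ML = −10·log₁₀(1 − |Γ|²)

mismatch loss ≈ 2.56 dB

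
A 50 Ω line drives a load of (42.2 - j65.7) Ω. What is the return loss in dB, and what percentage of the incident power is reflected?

Γ = (-7.8 − j65.7)/(92.2 − j65.7), |Γ| = 0.584
RL = −20·log₁₀(0.584) = 4.67 dB
P_refl/P_inc = |Γ|² = 0.342

RL ≈ 4.67 dB; 34.2% of incident power reflected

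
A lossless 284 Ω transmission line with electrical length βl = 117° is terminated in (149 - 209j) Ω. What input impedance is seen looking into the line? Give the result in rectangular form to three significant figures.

tan(βl) = tan(117°) = -1.96
Z_in = Z_0·(Z_L + jZ_0·tanβl)/(Z_0 + jZ_L·tanβl)
     = 284·(149 − j766)/(-126 − j292)

Z_in ≈ 575 + j393 Ω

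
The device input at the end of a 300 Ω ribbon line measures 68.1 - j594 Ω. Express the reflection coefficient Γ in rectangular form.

Γ = (Z_L − Z_0)/(Z_L + Z_0) = (-231.9 − j594)/(368.1 − j594)

Γ ≈ 0.548 − j0.73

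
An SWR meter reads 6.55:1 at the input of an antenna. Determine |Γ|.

|Γ| ≈ 0.735

|Γ| = (S − 1)/(S + 1) = (6.55 − 1)/(6.55 + 1) = 5.55/7.55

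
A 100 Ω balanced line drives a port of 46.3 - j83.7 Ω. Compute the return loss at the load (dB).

RL ≈ 4.58 dB

Γ = (-53.7 − j83.7)/(146.3 − j83.7), |Γ| = 0.59
RL = −20·log₁₀|Γ| = −20·log₁₀(0.59)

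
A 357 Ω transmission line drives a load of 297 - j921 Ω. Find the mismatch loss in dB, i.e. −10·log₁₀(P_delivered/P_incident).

mismatch loss ≈ 4.78 dB

Γ = (-60 − j921)/(654 − j921), |Γ| = 0.817
|Γ|² = 0.668, so P_del/P_inc = 1 − |Γ|² = 0.332
ML = −10·log₁₀(1 − |Γ|²)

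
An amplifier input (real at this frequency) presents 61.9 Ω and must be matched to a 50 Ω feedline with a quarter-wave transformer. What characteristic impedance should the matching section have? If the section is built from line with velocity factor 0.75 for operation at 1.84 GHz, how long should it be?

Z_qwt = √(Z_0·R_L) = √(50 × 61.9) = √3095
λ = 0.75·c/f = 0.122 m, so l = λ/4 = 0.0306 m

Z_qwt ≈ 55.6 Ω; length ≈ 3.06 cm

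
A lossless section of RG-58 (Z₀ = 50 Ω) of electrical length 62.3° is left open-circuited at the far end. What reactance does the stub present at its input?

X_in ≈ -26.3 Ω (capacitive)

tan(βl) = 1.9
For an open-circuited stub, Z_in = −jZ_0·cot(βl) = −jZ_0/tan(βl)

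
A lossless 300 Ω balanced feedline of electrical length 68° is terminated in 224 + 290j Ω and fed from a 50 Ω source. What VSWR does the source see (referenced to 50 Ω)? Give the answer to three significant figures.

VSWR ≈ 14.1

tan(βl) = 2.48
Z_in = Z_0·(Z_L + jZ_0·tanβl)/(Z_0 + jZ_L·tanβl) = 298 − j346 Ω
Γ_s = (Z_in − Z_s)/(Z_in + Z_s) = (248 − j346)/(348 − j346), |Γ_s| = 0.867
VSWR = (1 + |Γ_s|)/(1 − |Γ_s|)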